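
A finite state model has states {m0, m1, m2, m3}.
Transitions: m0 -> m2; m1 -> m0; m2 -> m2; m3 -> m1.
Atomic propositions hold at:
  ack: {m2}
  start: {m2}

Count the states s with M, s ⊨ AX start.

Sat(AX start) = {s : every successor in {m2}} = {m0, m2}
|Sat(AX start)| = |{m0, m2}| = 2.

2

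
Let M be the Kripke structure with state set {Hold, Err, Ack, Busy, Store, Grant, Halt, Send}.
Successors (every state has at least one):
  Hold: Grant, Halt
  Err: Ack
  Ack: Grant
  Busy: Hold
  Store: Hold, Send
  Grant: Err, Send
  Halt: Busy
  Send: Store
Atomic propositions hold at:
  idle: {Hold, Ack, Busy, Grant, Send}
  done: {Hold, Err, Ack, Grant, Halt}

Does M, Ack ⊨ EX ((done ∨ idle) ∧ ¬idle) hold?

No

Sat(done ∨ idle) = {Hold, Err, Ack, Busy, Grant, Halt, Send}
Sat(¬idle) = {Err, Store, Halt}
Sat((done ∨ idle) ∧ ¬idle) = {Err, Halt}
Sat(EX ((done ∨ idle) ∧ ¬idle)) = {s : some successor in {Err, Halt}} = {Hold, Grant}
Ack ∉ Sat(EX ((done ∨ idle) ∧ ¬idle)) = {Hold, Grant}, so the formula does not hold at Ack.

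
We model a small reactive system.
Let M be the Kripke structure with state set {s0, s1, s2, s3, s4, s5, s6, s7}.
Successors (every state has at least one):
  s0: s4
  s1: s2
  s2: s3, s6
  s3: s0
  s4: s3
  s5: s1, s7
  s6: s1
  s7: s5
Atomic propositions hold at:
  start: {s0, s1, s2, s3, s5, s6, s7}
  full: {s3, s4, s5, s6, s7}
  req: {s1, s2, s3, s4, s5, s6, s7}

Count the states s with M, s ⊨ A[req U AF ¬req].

Sat(¬req) = {s0}
AF ¬req: least fixpoint, start Z0 = {s0}, add states with every successor in Z. Z1 = {s0, s3}; Z2 = {s0, s3, s4}; fixed.
Sat(AF ¬req) = {s0, s3, s4}
A[req U AF ¬req]: least fixpoint, start Z0 = Sat(AF ¬req) = {s0, s3, s4}, add states in Sat(req) with every successor in Z. Already a fixed point.
Sat(A[req U AF ¬req]) = {s0, s3, s4}
|Sat(A[req U AF ¬req])| = |{s0, s3, s4}| = 3.

3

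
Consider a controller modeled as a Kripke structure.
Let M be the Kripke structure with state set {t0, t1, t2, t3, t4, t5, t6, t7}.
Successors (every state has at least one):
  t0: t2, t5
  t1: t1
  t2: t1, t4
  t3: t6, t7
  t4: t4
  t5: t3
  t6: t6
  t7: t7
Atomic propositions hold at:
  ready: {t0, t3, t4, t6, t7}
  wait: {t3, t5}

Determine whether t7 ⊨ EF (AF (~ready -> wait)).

Yes

Sat(~ready) = {t1, t2, t5}
Sat(~ready -> wait) = {t0, t3, t4, t5, t6, t7}
AF (~ready -> wait): least fixpoint, start Z0 = {t0, t3, t4, t5, t6, t7}, add states with every successor in Z. Already a fixed point.
Sat(AF (~ready -> wait)) = {t0, t3, t4, t5, t6, t7}
EF (AF (~ready -> wait)): least fixpoint, start Z0 = {t0, t3, t4, t5, t6, t7}, add states with some successor in Z. Z1 = {t0, t2, t3, t4, t5, t6, t7}; fixed.
Sat(EF (AF (~ready -> wait))) = {t0, t2, t3, t4, t5, t6, t7}
t7 ∈ Sat(EF (AF (~ready -> wait))) = {t0, t2, t3, t4, t5, t6, t7}, so the formula holds at t7.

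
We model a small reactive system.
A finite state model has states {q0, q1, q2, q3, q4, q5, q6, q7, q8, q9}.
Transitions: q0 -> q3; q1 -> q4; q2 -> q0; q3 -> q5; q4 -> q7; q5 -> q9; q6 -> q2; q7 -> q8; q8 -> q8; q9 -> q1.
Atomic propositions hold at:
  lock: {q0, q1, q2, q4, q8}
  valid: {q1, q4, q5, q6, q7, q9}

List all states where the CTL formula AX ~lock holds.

Sat(~lock) = {q3, q5, q6, q7, q9}
Sat(AX ~lock) = {s : every successor in {q3, q5, q6, q7, q9}} = {q0, q3, q4, q5}

{q0, q3, q4, q5}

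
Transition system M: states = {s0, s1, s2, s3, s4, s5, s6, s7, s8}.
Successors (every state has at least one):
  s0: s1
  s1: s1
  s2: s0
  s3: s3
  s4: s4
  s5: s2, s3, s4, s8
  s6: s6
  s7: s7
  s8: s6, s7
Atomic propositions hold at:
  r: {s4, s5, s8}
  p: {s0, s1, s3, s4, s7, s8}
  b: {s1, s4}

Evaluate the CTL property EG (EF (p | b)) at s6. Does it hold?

No

Sat(p | b) = {s0, s1, s3, s4, s7, s8}
EF (p | b): least fixpoint, start Z0 = {s0, s1, s3, s4, s7, s8}, add states with some successor in Z. Z1 = {s0, s1, s2, s3, s4, s5, s7, s8}; fixed.
Sat(EF (p | b)) = {s0, s1, s2, s3, s4, s5, s7, s8}
EG (EF (p | b)): greatest fixpoint, start Z0 = {s0, s1, s2, s3, s4, s5, s7, s8}, keep only states in Sat with some successor in Z. Already a fixed point.
Sat(EG (EF (p | b))) = {s0, s1, s2, s3, s4, s5, s7, s8}
s6 ∉ Sat(EG (EF (p | b))) = {s0, s1, s2, s3, s4, s5, s7, s8}, so the formula does not hold at s6.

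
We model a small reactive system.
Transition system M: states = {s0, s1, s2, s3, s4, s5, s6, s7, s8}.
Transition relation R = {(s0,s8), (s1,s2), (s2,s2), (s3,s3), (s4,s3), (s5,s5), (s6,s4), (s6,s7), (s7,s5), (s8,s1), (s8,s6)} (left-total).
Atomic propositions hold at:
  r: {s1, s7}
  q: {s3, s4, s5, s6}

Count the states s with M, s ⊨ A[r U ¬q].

Sat(¬q) = {s0, s1, s2, s7, s8}
A[r U ¬q]: least fixpoint, start Z0 = Sat(¬q) = {s0, s1, s2, s7, s8}, add states in Sat(r) with every successor in Z. Already a fixed point.
Sat(A[r U ¬q]) = {s0, s1, s2, s7, s8}
|Sat(A[r U ¬q])| = |{s0, s1, s2, s7, s8}| = 5.

5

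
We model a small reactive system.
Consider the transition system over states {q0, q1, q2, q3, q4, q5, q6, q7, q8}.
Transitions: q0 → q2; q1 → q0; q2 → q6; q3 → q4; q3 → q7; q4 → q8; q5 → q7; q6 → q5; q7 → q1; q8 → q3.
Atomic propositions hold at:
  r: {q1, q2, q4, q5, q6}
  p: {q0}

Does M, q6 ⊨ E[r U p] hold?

No

E[r U p]: least fixpoint, start Z0 = Sat(p) = {q0}, add states in Sat(r) with some successor in Z. Z1 = {q0, q1}; fixed.
Sat(E[r U p]) = {q0, q1}
q6 ∉ Sat(E[r U p]) = {q0, q1}, so the formula does not hold at q6.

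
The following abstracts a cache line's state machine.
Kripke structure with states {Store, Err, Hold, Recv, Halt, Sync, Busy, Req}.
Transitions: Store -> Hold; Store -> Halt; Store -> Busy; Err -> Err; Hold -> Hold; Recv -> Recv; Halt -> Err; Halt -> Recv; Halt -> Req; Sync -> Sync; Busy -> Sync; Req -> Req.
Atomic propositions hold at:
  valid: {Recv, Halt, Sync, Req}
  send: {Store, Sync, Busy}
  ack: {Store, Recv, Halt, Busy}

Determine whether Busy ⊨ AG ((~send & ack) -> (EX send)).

Yes

Sat(~send) = {Err, Hold, Recv, Halt, Req}
Sat(~send & ack) = {Recv, Halt}
Sat(EX send) = {s : some successor in {Store, Sync, Busy}} = {Store, Sync, Busy}
Sat((~send & ack) -> (EX send)) = {Store, Err, Hold, Sync, Busy, Req}
AG ((~send & ack) -> (EX send)): greatest fixpoint, start Z0 = {Store, Err, Hold, Sync, Busy, Req}, keep only states in Sat with every successor in Z. Z1 = {Err, Hold, Sync, Busy, Req}; fixed.
Sat(AG ((~send & ack) -> (EX send))) = {Err, Hold, Sync, Busy, Req}
Busy ∈ Sat(AG ((~send & ack) -> (EX send))) = {Err, Hold, Sync, Busy, Req}, so the formula holds at Busy.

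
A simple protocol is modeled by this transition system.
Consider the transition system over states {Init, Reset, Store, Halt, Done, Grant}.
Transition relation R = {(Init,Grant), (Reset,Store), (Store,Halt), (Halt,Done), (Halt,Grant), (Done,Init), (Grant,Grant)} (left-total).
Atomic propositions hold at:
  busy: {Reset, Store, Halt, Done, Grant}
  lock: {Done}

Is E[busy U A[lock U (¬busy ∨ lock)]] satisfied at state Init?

Sat(¬busy) = {Init}
Sat(¬busy ∨ lock) = {Init, Done}
A[lock U (¬busy ∨ lock)]: least fixpoint, start Z0 = Sat((¬busy ∨ lock)) = {Init, Done}, add states in Sat(lock) with every successor in Z. Already a fixed point.
Sat(A[lock U (¬busy ∨ lock)]) = {Init, Done}
E[busy U A[lock U (¬busy ∨ lock)]]: least fixpoint, start Z0 = Sat(A[lock U (¬busy ∨ lock)]) = {Init, Done}, add states in Sat(busy) with some successor in Z. Z1 = {Init, Halt, Done}; Z2 = {Init, Store, Halt, Done}; Z3 = {Init, Reset, Store, Halt, Done}; fixed.
Sat(E[busy U A[lock U (¬busy ∨ lock)]]) = {Init, Reset, Store, Halt, Done}
Init ∈ Sat(E[busy U A[lock U (¬busy ∨ lock)]]) = {Init, Reset, Store, Halt, Done}, so the formula holds at Init.

Yes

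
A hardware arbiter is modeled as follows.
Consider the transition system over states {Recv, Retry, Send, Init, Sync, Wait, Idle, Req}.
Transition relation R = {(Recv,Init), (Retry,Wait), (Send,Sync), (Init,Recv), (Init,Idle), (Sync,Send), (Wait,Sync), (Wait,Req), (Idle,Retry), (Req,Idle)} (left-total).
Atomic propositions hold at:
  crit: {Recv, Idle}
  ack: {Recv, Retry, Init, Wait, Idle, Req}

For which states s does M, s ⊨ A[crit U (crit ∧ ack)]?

{Recv, Idle}

Sat(crit ∧ ack) = {Recv, Idle}
A[crit U (crit ∧ ack)]: least fixpoint, start Z0 = Sat((crit ∧ ack)) = {Recv, Idle}, add states in Sat(crit) with every successor in Z. Already a fixed point.
Sat(A[crit U (crit ∧ ack)]) = {Recv, Idle}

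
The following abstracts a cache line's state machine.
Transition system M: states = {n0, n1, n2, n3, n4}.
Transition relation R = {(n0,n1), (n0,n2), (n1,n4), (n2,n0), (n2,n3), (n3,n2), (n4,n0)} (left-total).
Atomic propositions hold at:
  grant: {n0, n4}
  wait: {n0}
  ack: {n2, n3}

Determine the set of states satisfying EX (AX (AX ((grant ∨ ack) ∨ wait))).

{n0, n2, n4}

Sat(grant ∨ ack) = {n0, n2, n3, n4}
Sat((grant ∨ ack) ∨ wait) = {n0, n2, n3, n4}
Sat(AX ((grant ∨ ack) ∨ wait)) = {s : every successor in {n0, n2, n3, n4}} = {n1, n2, n3, n4}
Sat(AX (AX ((grant ∨ ack) ∨ wait))) = {s : every successor in {n1, n2, n3, n4}} = {n0, n1, n3}
Sat(EX (AX (AX ((grant ∨ ack) ∨ wait)))) = {s : some successor in {n0, n1, n3}} = {n0, n2, n4}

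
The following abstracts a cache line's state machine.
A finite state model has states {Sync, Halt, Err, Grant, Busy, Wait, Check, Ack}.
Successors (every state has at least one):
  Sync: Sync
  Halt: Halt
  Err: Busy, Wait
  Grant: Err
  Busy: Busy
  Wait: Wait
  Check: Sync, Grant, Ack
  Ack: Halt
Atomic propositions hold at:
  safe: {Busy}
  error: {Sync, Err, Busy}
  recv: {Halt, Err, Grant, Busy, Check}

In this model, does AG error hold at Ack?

No

AG error: greatest fixpoint, start Z0 = {Sync, Err, Busy}, keep only states in Sat with every successor in Z. Z1 = {Sync, Busy}; fixed.
Sat(AG error) = {Sync, Busy}
Ack ∉ Sat(AG error) = {Sync, Busy}, so the formula does not hold at Ack.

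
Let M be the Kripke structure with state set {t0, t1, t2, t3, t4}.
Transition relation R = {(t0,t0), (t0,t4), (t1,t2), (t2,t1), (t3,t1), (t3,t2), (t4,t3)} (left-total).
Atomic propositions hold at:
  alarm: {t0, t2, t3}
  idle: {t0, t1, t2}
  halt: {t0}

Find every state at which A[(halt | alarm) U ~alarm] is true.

Sat(halt | alarm) = {t0, t2, t3}
Sat(~alarm) = {t1, t4}
A[(halt | alarm) U ~alarm]: least fixpoint, start Z0 = Sat(~alarm) = {t1, t4}, add states in Sat(halt | alarm) with every successor in Z. Z1 = {t1, t2, t4}; Z2 = {t1, t2, t3, t4}; fixed.
Sat(A[(halt | alarm) U ~alarm]) = {t1, t2, t3, t4}

{t1, t2, t3, t4}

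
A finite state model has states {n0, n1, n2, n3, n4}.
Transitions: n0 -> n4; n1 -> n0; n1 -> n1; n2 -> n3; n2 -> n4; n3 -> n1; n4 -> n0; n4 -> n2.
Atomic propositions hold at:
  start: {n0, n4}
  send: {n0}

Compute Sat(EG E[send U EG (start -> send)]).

Sat(start -> send) = {n0, n1, n2, n3}
EG (start -> send): greatest fixpoint, start Z0 = {n0, n1, n2, n3}, keep only states in Sat with some successor in Z. Z1 = {n1, n2, n3}; fixed.
Sat(EG (start -> send)) = {n1, n2, n3}
E[send U EG (start -> send)]: least fixpoint, start Z0 = Sat(EG (start -> send)) = {n1, n2, n3}, add states in Sat(send) with some successor in Z. Already a fixed point.
Sat(E[send U EG (start -> send)]) = {n1, n2, n3}
EG E[send U EG (start -> send)]: greatest fixpoint, start Z0 = {n1, n2, n3}, keep only states in Sat with some successor in Z. Already a fixed point.
Sat(EG E[send U EG (start -> send)]) = {n1, n2, n3}

{n1, n2, n3}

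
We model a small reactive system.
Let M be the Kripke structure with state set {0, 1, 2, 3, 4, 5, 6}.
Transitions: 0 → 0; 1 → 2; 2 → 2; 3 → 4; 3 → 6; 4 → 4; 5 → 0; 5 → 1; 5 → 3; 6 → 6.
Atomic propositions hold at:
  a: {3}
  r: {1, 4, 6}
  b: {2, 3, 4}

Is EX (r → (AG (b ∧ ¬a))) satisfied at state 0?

Yes

Sat(¬a) = {0, 1, 2, 4, 5, 6}
Sat(b ∧ ¬a) = {2, 4}
AG (b ∧ ¬a): greatest fixpoint, start Z0 = {2, 4}, keep only states in Sat with every successor in Z. Already a fixed point.
Sat(AG (b ∧ ¬a)) = {2, 4}
Sat(r → (AG (b ∧ ¬a))) = {0, 2, 3, 4, 5}
Sat(EX (r → (AG (b ∧ ¬a)))) = {s : some successor in {0, 2, 3, 4, 5}} = {0, 1, 2, 3, 4, 5}
0 ∈ Sat(EX (r → (AG (b ∧ ¬a)))) = {0, 1, 2, 3, 4, 5}, so the formula holds at 0.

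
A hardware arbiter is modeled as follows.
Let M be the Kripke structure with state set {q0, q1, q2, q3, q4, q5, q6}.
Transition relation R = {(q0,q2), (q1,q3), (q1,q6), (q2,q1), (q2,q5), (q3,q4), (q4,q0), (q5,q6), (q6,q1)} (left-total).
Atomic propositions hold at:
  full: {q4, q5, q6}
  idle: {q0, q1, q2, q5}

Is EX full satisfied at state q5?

Sat(EX full) = {s : some successor in {q4, q5, q6}} = {q1, q2, q3, q5}
q5 ∈ Sat(EX full) = {q1, q2, q3, q5}, so the formula holds at q5.

Yes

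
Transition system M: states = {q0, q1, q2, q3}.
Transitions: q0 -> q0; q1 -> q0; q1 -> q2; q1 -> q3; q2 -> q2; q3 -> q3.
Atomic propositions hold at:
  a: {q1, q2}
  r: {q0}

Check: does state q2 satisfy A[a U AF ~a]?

No

Sat(~a) = {q0, q3}
AF ~a: least fixpoint, start Z0 = {q0, q3}, add states with every successor in Z. Already a fixed point.
Sat(AF ~a) = {q0, q3}
A[a U AF ~a]: least fixpoint, start Z0 = Sat(AF ~a) = {q0, q3}, add states in Sat(a) with every successor in Z. Already a fixed point.
Sat(A[a U AF ~a]) = {q0, q3}
q2 ∉ Sat(A[a U AF ~a]) = {q0, q3}, so the formula does not hold at q2.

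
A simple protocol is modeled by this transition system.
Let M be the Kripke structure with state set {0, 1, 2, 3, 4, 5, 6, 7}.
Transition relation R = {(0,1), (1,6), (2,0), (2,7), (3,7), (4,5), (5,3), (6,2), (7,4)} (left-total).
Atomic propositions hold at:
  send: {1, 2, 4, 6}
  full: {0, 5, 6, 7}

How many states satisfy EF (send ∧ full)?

4

Sat(send ∧ full) = {6}
EF (send ∧ full): least fixpoint, start Z0 = {6}, add states with some successor in Z. Z1 = {1, 6}; Z2 = {0, 1, 6}; Z3 = {0, 1, 2, 6}; fixed.
Sat(EF (send ∧ full)) = {0, 1, 2, 6}
|Sat(EF (send ∧ full))| = |{0, 1, 2, 6}| = 4.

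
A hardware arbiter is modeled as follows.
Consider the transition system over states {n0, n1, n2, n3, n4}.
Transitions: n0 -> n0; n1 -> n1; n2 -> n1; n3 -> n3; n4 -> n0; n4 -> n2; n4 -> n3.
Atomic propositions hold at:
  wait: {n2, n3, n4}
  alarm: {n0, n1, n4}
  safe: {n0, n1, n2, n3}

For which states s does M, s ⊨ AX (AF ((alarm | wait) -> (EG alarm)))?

Sat(alarm | wait) = {n0, n1, n2, n3, n4}
EG alarm: greatest fixpoint, start Z0 = {n0, n1, n4}, keep only states in Sat with some successor in Z. Already a fixed point.
Sat(EG alarm) = {n0, n1, n4}
Sat((alarm | wait) -> (EG alarm)) = {n0, n1, n4}
AF ((alarm | wait) -> (EG alarm)): least fixpoint, start Z0 = {n0, n1, n4}, add states with every successor in Z. Z1 = {n0, n1, n2, n4}; fixed.
Sat(AF ((alarm | wait) -> (EG alarm))) = {n0, n1, n2, n4}
Sat(AX (AF ((alarm | wait) -> (EG alarm)))) = {s : every successor in {n0, n1, n2, n4}} = {n0, n1, n2}

{n0, n1, n2}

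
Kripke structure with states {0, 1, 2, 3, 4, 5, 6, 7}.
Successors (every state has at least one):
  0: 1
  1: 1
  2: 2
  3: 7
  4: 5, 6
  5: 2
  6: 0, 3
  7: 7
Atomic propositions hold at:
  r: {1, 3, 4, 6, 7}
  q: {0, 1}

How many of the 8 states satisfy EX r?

6

Sat(EX r) = {s : some successor in {1, 3, 4, 6, 7}} = {0, 1, 3, 4, 6, 7}
|Sat(EX r)| = |{0, 1, 3, 4, 6, 7}| = 6.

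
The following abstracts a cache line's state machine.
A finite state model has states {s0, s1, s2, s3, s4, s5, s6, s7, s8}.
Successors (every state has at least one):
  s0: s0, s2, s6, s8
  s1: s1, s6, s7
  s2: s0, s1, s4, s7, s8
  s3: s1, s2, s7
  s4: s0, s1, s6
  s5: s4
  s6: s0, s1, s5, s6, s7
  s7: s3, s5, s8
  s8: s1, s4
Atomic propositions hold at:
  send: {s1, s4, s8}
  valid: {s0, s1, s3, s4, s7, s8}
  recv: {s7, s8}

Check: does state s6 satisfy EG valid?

EG valid: greatest fixpoint, start Z0 = {s0, s1, s3, s4, s7, s8}, keep only states in Sat with some successor in Z. Already a fixed point.
Sat(EG valid) = {s0, s1, s3, s4, s7, s8}
s6 ∉ Sat(EG valid) = {s0, s1, s3, s4, s7, s8}, so the formula does not hold at s6.

No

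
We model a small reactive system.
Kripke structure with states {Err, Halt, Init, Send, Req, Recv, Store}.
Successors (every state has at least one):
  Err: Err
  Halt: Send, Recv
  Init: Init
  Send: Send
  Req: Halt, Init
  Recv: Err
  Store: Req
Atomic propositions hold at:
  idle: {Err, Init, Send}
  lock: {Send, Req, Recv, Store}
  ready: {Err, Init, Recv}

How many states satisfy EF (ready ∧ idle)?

6

Sat(ready ∧ idle) = {Err, Init}
EF (ready ∧ idle): least fixpoint, start Z0 = {Err, Init}, add states with some successor in Z. Z1 = {Err, Init, Req, Recv}; Z2 = {Err, Halt, Init, Req, Recv, Store}; fixed.
Sat(EF (ready ∧ idle)) = {Err, Halt, Init, Req, Recv, Store}
|Sat(EF (ready ∧ idle))| = |{Err, Halt, Init, Req, Recv, Store}| = 6.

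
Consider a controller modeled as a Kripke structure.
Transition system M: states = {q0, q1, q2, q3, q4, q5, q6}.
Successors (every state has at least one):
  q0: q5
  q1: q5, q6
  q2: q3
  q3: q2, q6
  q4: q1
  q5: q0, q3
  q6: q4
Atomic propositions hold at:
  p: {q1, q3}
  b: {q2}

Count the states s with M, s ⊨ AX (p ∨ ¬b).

6

Sat(¬b) = {q0, q1, q3, q4, q5, q6}
Sat(p ∨ ¬b) = {q0, q1, q3, q4, q5, q6}
Sat(AX (p ∨ ¬b)) = {s : every successor in {q0, q1, q3, q4, q5, q6}} = {q0, q1, q2, q4, q5, q6}
|Sat(AX (p ∨ ¬b))| = |{q0, q1, q2, q4, q5, q6}| = 6.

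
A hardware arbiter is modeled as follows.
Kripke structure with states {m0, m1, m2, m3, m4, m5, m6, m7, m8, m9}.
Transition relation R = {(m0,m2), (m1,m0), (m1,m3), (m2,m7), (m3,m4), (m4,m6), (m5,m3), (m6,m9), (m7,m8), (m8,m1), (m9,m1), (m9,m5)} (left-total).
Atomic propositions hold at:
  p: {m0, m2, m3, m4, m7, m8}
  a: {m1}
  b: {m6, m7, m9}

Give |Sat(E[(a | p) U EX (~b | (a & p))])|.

Sat(a | p) = {m0, m1, m2, m3, m4, m7, m8}
Sat(~b) = {m0, m1, m2, m3, m4, m5, m8}
Sat(a & p) = ∅
Sat(~b | (a & p)) = {m0, m1, m2, m3, m4, m5, m8}
Sat(EX (~b | (a & p))) = {s : some successor in {m0, m1, m2, m3, m4, m5, m8}} = {m0, m1, m3, m5, m7, m8, m9}
E[(a | p) U EX (~b | (a & p))]: least fixpoint, start Z0 = Sat(EX (~b | (a & p))) = {m0, m1, m3, m5, m7, m8, m9}, add states in Sat(a | p) with some successor in Z. Z1 = {m0, m1, m2, m3, m5, m7, m8, m9}; fixed.
Sat(E[(a | p) U EX (~b | (a & p))]) = {m0, m1, m2, m3, m5, m7, m8, m9}
|Sat(E[(a | p) U EX (~b | (a & p))])| = |{m0, m1, m2, m3, m5, m7, m8, m9}| = 8.

8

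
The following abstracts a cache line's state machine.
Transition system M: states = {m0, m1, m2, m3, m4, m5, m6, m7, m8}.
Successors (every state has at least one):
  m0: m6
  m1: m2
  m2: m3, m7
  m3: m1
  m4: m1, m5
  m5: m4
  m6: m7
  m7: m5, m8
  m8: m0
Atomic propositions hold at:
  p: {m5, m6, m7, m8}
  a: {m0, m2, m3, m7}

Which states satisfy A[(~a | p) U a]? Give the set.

Sat(~a) = {m1, m4, m5, m6, m8}
Sat(~a | p) = {m1, m4, m5, m6, m7, m8}
A[(~a | p) U a]: least fixpoint, start Z0 = Sat(a) = {m0, m2, m3, m7}, add states in Sat(~a | p) with every successor in Z. Z1 = {m0, m1, m2, m3, m6, m7, m8}; fixed.
Sat(A[(~a | p) U a]) = {m0, m1, m2, m3, m6, m7, m8}

{m0, m1, m2, m3, m6, m7, m8}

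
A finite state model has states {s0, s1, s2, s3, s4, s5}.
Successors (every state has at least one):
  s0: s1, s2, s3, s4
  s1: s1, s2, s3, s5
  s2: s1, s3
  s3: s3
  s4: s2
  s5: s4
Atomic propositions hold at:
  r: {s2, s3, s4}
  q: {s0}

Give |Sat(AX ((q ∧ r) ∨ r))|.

Sat(q ∧ r) = ∅
Sat((q ∧ r) ∨ r) = {s2, s3, s4}
Sat(AX ((q ∧ r) ∨ r)) = {s : every successor in {s2, s3, s4}} = {s3, s4, s5}
|Sat(AX ((q ∧ r) ∨ r))| = |{s3, s4, s5}| = 3.

3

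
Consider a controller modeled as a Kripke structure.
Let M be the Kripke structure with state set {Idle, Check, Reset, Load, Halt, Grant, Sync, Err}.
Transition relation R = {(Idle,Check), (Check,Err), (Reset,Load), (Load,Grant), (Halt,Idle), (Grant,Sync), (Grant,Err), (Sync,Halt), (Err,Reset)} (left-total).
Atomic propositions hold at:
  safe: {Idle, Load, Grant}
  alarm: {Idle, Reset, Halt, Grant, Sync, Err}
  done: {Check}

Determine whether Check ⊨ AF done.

AF done: least fixpoint, start Z0 = {Check}, add states with every successor in Z. Z1 = {Idle, Check}; Z2 = {Idle, Check, Halt}; Z3 = {Idle, Check, Halt, Sync}; fixed.
Sat(AF done) = {Idle, Check, Halt, Sync}
Check ∈ Sat(AF done) = {Idle, Check, Halt, Sync}, so the formula holds at Check.

Yes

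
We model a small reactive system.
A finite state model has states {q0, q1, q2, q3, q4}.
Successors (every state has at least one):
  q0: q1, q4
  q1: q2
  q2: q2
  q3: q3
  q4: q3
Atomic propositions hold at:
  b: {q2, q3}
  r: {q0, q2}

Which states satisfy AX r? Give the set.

Sat(AX r) = {s : every successor in {q0, q2}} = {q1, q2}

{q1, q2}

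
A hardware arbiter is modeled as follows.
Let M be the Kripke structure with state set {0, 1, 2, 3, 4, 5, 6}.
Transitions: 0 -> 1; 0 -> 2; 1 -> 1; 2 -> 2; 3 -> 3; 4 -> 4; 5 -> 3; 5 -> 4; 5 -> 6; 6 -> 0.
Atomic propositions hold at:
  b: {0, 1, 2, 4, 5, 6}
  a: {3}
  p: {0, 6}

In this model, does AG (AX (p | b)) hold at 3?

Sat(p | b) = {0, 1, 2, 4, 5, 6}
Sat(AX (p | b)) = {s : every successor in {0, 1, 2, 4, 5, 6}} = {0, 1, 2, 4, 6}
AG (AX (p | b)): greatest fixpoint, start Z0 = {0, 1, 2, 4, 6}, keep only states in Sat with every successor in Z. Already a fixed point.
Sat(AG (AX (p | b))) = {0, 1, 2, 4, 6}
3 ∉ Sat(AG (AX (p | b))) = {0, 1, 2, 4, 6}, so the formula does not hold at 3.

No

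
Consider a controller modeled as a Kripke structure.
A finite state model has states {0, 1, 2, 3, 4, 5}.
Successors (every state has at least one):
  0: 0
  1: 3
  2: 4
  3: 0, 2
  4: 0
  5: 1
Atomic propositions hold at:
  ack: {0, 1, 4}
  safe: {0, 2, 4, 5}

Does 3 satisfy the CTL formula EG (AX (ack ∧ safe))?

No

Sat(ack ∧ safe) = {0, 4}
Sat(AX (ack ∧ safe)) = {s : every successor in {0, 4}} = {0, 2, 4}
EG (AX (ack ∧ safe)): greatest fixpoint, start Z0 = {0, 2, 4}, keep only states in Sat with some successor in Z. Already a fixed point.
Sat(EG (AX (ack ∧ safe))) = {0, 2, 4}
3 ∉ Sat(EG (AX (ack ∧ safe))) = {0, 2, 4}, so the formula does not hold at 3.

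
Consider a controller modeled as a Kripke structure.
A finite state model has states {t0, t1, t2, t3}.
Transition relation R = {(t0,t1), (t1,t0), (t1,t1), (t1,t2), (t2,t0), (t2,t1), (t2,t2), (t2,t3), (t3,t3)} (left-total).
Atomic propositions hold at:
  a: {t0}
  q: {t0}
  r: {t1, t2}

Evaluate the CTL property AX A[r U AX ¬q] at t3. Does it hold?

Yes

Sat(¬q) = {t1, t2, t3}
Sat(AX ¬q) = {s : every successor in {t1, t2, t3}} = {t0, t3}
A[r U AX ¬q]: least fixpoint, start Z0 = Sat(AX ¬q) = {t0, t3}, add states in Sat(r) with every successor in Z. Already a fixed point.
Sat(A[r U AX ¬q]) = {t0, t3}
Sat(AX A[r U AX ¬q]) = {s : every successor in {t0, t3}} = {t3}
t3 ∈ Sat(AX A[r U AX ¬q]) = {t3}, so the formula holds at t3.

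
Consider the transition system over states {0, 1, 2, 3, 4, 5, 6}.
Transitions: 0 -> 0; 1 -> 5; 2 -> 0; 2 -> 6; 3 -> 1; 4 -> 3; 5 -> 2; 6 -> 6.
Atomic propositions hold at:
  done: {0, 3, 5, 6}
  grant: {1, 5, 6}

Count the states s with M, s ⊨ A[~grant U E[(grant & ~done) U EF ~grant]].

Sat(~grant) = {0, 2, 3, 4}
Sat(~done) = {1, 2, 4}
Sat(grant & ~done) = {1}
EF ~grant: least fixpoint, start Z0 = {0, 2, 3, 4}, add states with some successor in Z. Z1 = {0, 2, 3, 4, 5}; Z2 = {0, 1, 2, 3, 4, 5}; fixed.
Sat(EF ~grant) = {0, 1, 2, 3, 4, 5}
E[(grant & ~done) U EF ~grant]: least fixpoint, start Z0 = Sat(EF ~grant) = {0, 1, 2, 3, 4, 5}, add states in Sat(grant & ~done) with some successor in Z. Already a fixed point.
Sat(E[(grant & ~done) U EF ~grant]) = {0, 1, 2, 3, 4, 5}
A[~grant U E[(grant & ~done) U EF ~grant]]: least fixpoint, start Z0 = Sat(E[(grant & ~done) U EF ~grant]) = {0, 1, 2, 3, 4, 5}, add states in Sat(~grant) with every successor in Z. Already a fixed point.
Sat(A[~grant U E[(grant & ~done) U EF ~grant]]) = {0, 1, 2, 3, 4, 5}
|Sat(A[~grant U E[(grant & ~done) U EF ~grant]])| = |{0, 1, 2, 3, 4, 5}| = 6.

6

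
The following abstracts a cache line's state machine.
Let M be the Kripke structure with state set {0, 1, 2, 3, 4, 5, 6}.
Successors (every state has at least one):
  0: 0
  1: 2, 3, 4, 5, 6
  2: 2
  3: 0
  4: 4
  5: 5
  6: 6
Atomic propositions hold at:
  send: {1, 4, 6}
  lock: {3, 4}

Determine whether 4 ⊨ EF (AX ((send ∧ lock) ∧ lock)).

Sat(send ∧ lock) = {4}
Sat((send ∧ lock) ∧ lock) = {4}
Sat(AX ((send ∧ lock) ∧ lock)) = {s : every successor in {4}} = {4}
EF (AX ((send ∧ lock) ∧ lock)): least fixpoint, start Z0 = {4}, add states with some successor in Z. Z1 = {1, 4}; fixed.
Sat(EF (AX ((send ∧ lock) ∧ lock))) = {1, 4}
4 ∈ Sat(EF (AX ((send ∧ lock) ∧ lock))) = {1, 4}, so the formula holds at 4.

Yes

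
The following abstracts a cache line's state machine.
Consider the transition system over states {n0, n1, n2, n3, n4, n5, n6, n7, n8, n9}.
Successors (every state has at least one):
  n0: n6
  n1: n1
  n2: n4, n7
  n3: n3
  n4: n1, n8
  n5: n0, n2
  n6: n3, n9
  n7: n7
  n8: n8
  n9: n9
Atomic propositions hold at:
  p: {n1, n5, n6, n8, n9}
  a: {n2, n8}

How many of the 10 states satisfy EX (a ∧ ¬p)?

1

Sat(¬p) = {n0, n2, n3, n4, n7}
Sat(a ∧ ¬p) = {n2}
Sat(EX (a ∧ ¬p)) = {s : some successor in {n2}} = {n5}
|Sat(EX (a ∧ ¬p))| = |{n5}| = 1.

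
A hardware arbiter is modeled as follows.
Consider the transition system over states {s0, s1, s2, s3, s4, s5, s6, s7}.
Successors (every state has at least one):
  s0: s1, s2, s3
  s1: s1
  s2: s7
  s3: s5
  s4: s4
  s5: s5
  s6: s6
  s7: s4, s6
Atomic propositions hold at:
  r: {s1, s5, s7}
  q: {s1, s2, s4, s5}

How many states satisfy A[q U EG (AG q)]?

AG q: greatest fixpoint, start Z0 = {s1, s2, s4, s5}, keep only states in Sat with every successor in Z. Z1 = {s1, s4, s5}; fixed.
Sat(AG q) = {s1, s4, s5}
EG (AG q): greatest fixpoint, start Z0 = {s1, s4, s5}, keep only states in Sat with some successor in Z. Already a fixed point.
Sat(EG (AG q)) = {s1, s4, s5}
A[q U EG (AG q)]: least fixpoint, start Z0 = Sat(EG (AG q)) = {s1, s4, s5}, add states in Sat(q) with every successor in Z. Already a fixed point.
Sat(A[q U EG (AG q)]) = {s1, s4, s5}
|Sat(A[q U EG (AG q)])| = |{s1, s4, s5}| = 3.

3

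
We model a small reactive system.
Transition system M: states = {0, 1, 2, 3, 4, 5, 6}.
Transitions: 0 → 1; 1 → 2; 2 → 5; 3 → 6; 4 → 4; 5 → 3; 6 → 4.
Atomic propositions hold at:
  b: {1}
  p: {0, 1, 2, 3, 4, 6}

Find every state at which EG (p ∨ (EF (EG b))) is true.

EG b: greatest fixpoint, start Z0 = {1}, keep only states in Sat with some successor in Z. Z1 = ∅; fixed.
Sat(EG b) = ∅
EF (EG b): least fixpoint, start Z0 = ∅, add states with some successor in Z. Already a fixed point.
Sat(EF (EG b)) = ∅
Sat(p ∨ (EF (EG b))) = {0, 1, 2, 3, 4, 6}
EG (p ∨ (EF (EG b))): greatest fixpoint, start Z0 = {0, 1, 2, 3, 4, 6}, keep only states in Sat with some successor in Z. Z1 = {0, 1, 3, 4, 6}; Z2 = {0, 3, 4, 6}; Z3 = {3, 4, 6}; fixed.
Sat(EG (p ∨ (EF (EG b)))) = {3, 4, 6}

{3, 4, 6}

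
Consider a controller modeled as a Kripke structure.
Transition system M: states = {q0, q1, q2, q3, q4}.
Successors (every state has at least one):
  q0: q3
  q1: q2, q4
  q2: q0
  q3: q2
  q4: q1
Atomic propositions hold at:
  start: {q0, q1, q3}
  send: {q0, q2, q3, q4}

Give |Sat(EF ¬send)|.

2

Sat(¬send) = {q1}
EF ¬send: least fixpoint, start Z0 = {q1}, add states with some successor in Z. Z1 = {q1, q4}; fixed.
Sat(EF ¬send) = {q1, q4}
|Sat(EF ¬send)| = |{q1, q4}| = 2.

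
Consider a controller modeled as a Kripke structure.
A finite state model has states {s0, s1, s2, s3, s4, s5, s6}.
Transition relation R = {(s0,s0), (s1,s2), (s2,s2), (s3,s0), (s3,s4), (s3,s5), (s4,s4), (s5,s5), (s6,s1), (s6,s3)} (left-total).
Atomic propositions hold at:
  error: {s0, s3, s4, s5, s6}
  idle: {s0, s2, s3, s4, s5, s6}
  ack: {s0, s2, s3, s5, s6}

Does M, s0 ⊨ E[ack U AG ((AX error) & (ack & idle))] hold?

Sat(AX error) = {s : every successor in {s0, s3, s4, s5, s6}} = {s0, s3, s4, s5}
Sat(ack & idle) = {s0, s2, s3, s5, s6}
Sat((AX error) & (ack & idle)) = {s0, s3, s5}
AG ((AX error) & (ack & idle)): greatest fixpoint, start Z0 = {s0, s3, s5}, keep only states in Sat with every successor in Z. Z1 = {s0, s5}; fixed.
Sat(AG ((AX error) & (ack & idle))) = {s0, s5}
E[ack U AG ((AX error) & (ack & idle))]: least fixpoint, start Z0 = Sat(AG ((AX error) & (ack & idle))) = {s0, s5}, add states in Sat(ack) with some successor in Z. Z1 = {s0, s3, s5}; Z2 = {s0, s3, s5, s6}; fixed.
Sat(E[ack U AG ((AX error) & (ack & idle))]) = {s0, s3, s5, s6}
s0 ∈ Sat(E[ack U AG ((AX error) & (ack & idle))]) = {s0, s3, s5, s6}, so the formula holds at s0.

Yes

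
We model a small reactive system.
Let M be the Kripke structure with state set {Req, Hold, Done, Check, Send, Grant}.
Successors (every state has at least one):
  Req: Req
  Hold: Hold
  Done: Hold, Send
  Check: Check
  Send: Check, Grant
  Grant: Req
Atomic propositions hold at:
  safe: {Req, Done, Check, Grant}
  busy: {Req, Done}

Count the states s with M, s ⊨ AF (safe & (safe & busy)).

Sat(safe & busy) = {Req, Done}
Sat(safe & (safe & busy)) = {Req, Done}
AF (safe & (safe & busy)): least fixpoint, start Z0 = {Req, Done}, add states with every successor in Z. Z1 = {Req, Done, Grant}; fixed.
Sat(AF (safe & (safe & busy))) = {Req, Done, Grant}
|Sat(AF (safe & (safe & busy)))| = |{Req, Done, Grant}| = 3.

3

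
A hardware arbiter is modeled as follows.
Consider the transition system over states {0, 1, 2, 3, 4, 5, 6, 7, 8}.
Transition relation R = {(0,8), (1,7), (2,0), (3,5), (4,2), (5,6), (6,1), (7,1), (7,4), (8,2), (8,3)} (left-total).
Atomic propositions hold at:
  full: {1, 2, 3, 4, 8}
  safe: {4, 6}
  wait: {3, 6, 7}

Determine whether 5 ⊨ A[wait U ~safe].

Yes

Sat(~safe) = {0, 1, 2, 3, 5, 7, 8}
A[wait U ~safe]: least fixpoint, start Z0 = Sat(~safe) = {0, 1, 2, 3, 5, 7, 8}, add states in Sat(wait) with every successor in Z. Z1 = {0, 1, 2, 3, 5, 6, 7, 8}; fixed.
Sat(A[wait U ~safe]) = {0, 1, 2, 3, 5, 6, 7, 8}
5 ∈ Sat(A[wait U ~safe]) = {0, 1, 2, 3, 5, 6, 7, 8}, so the formula holds at 5.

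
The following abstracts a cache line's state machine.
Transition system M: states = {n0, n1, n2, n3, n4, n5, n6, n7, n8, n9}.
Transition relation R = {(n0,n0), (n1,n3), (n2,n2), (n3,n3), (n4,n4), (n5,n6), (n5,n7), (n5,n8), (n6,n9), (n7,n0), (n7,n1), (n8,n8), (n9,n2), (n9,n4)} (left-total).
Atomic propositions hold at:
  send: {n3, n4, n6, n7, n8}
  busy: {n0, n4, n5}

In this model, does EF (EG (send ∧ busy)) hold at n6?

Sat(send ∧ busy) = {n4}
EG (send ∧ busy): greatest fixpoint, start Z0 = {n4}, keep only states in Sat with some successor in Z. Already a fixed point.
Sat(EG (send ∧ busy)) = {n4}
EF (EG (send ∧ busy)): least fixpoint, start Z0 = {n4}, add states with some successor in Z. Z1 = {n4, n9}; Z2 = {n4, n6, n9}; Z3 = {n4, n5, n6, n9}; fixed.
Sat(EF (EG (send ∧ busy))) = {n4, n5, n6, n9}
n6 ∈ Sat(EF (EG (send ∧ busy))) = {n4, n5, n6, n9}, so the formula holds at n6.

Yes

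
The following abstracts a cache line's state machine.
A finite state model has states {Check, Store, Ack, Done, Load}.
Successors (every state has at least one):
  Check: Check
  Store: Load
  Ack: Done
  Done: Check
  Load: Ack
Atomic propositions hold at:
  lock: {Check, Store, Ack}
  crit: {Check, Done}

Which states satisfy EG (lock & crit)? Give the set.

{Check}

Sat(lock & crit) = {Check}
EG (lock & crit): greatest fixpoint, start Z0 = {Check}, keep only states in Sat with some successor in Z. Already a fixed point.
Sat(EG (lock & crit)) = {Check}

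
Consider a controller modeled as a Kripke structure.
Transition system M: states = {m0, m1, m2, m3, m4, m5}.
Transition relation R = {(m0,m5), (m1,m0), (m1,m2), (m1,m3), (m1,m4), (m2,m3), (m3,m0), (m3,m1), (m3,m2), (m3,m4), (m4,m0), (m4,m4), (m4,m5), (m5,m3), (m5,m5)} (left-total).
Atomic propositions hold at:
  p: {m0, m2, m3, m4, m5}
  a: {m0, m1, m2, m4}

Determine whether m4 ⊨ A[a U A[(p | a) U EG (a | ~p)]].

Yes

Sat(p | a) = {m0, m1, m2, m3, m4, m5}
Sat(~p) = {m1}
Sat(a | ~p) = {m0, m1, m2, m4}
EG (a | ~p): greatest fixpoint, start Z0 = {m0, m1, m2, m4}, keep only states in Sat with some successor in Z. Z1 = {m1, m4}; fixed.
Sat(EG (a | ~p)) = {m1, m4}
A[(p | a) U EG (a | ~p)]: least fixpoint, start Z0 = Sat(EG (a | ~p)) = {m1, m4}, add states in Sat(p | a) with every successor in Z. Already a fixed point.
Sat(A[(p | a) U EG (a | ~p)]) = {m1, m4}
A[a U A[(p | a) U EG (a | ~p)]]: least fixpoint, start Z0 = Sat(A[(p | a) U EG (a | ~p)]) = {m1, m4}, add states in Sat(a) with every successor in Z. Already a fixed point.
Sat(A[a U A[(p | a) U EG (a | ~p)]]) = {m1, m4}
m4 ∈ Sat(A[a U A[(p | a) U EG (a | ~p)]]) = {m1, m4}, so the formula holds at m4.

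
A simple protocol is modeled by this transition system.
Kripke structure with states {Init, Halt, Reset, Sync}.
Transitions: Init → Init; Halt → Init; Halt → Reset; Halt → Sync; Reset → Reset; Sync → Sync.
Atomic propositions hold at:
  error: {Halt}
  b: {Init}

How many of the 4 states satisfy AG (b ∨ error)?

1

Sat(b ∨ error) = {Init, Halt}
AG (b ∨ error): greatest fixpoint, start Z0 = {Init, Halt}, keep only states in Sat with every successor in Z. Z1 = {Init}; fixed.
Sat(AG (b ∨ error)) = {Init}
|Sat(AG (b ∨ error))| = |{Init}| = 1.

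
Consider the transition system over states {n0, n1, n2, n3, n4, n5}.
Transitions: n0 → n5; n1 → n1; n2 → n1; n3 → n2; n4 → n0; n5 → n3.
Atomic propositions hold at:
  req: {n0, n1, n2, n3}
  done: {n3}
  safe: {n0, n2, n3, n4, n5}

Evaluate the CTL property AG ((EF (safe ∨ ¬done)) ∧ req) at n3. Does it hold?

Sat(¬done) = {n0, n1, n2, n4, n5}
Sat(safe ∨ ¬done) = {n0, n1, n2, n3, n4, n5}
EF (safe ∨ ¬done): least fixpoint, start Z0 = {n0, n1, n2, n3, n4, n5}, add states with some successor in Z. Already a fixed point.
Sat(EF (safe ∨ ¬done)) = {n0, n1, n2, n3, n4, n5}
Sat((EF (safe ∨ ¬done)) ∧ req) = {n0, n1, n2, n3}
AG ((EF (safe ∨ ¬done)) ∧ req): greatest fixpoint, start Z0 = {n0, n1, n2, n3}, keep only states in Sat with every successor in Z. Z1 = {n1, n2, n3}; fixed.
Sat(AG ((EF (safe ∨ ¬done)) ∧ req)) = {n1, n2, n3}
n3 ∈ Sat(AG ((EF (safe ∨ ¬done)) ∧ req)) = {n1, n2, n3}, so the formula holds at n3.

Yes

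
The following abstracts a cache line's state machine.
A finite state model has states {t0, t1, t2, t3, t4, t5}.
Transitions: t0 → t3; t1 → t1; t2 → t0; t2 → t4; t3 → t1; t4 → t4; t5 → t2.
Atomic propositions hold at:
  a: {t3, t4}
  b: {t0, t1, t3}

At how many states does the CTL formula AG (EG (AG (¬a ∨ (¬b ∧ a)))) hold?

Sat(¬a) = {t0, t1, t2, t5}
Sat(¬b) = {t2, t4, t5}
Sat(¬b ∧ a) = {t4}
Sat(¬a ∨ (¬b ∧ a)) = {t0, t1, t2, t4, t5}
AG (¬a ∨ (¬b ∧ a)): greatest fixpoint, start Z0 = {t0, t1, t2, t4, t5}, keep only states in Sat with every successor in Z. Z1 = {t1, t2, t4, t5}; Z2 = {t1, t4, t5}; Z3 = {t1, t4}; fixed.
Sat(AG (¬a ∨ (¬b ∧ a))) = {t1, t4}
EG (AG (¬a ∨ (¬b ∧ a))): greatest fixpoint, start Z0 = {t1, t4}, keep only states in Sat with some successor in Z. Already a fixed point.
Sat(EG (AG (¬a ∨ (¬b ∧ a)))) = {t1, t4}
AG (EG (AG (¬a ∨ (¬b ∧ a)))): greatest fixpoint, start Z0 = {t1, t4}, keep only states in Sat with every successor in Z. Already a fixed point.
Sat(AG (EG (AG (¬a ∨ (¬b ∧ a))))) = {t1, t4}
|Sat(AG (EG (AG (¬a ∨ (¬b ∧ a)))))| = |{t1, t4}| = 2.

2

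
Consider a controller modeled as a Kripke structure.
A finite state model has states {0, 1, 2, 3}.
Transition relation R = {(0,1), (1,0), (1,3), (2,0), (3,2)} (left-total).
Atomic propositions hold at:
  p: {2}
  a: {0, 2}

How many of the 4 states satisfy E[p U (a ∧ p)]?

1

Sat(a ∧ p) = {2}
E[p U (a ∧ p)]: least fixpoint, start Z0 = Sat((a ∧ p)) = {2}, add states in Sat(p) with some successor in Z. Already a fixed point.
Sat(E[p U (a ∧ p)]) = {2}
|Sat(E[p U (a ∧ p)])| = |{2}| = 1.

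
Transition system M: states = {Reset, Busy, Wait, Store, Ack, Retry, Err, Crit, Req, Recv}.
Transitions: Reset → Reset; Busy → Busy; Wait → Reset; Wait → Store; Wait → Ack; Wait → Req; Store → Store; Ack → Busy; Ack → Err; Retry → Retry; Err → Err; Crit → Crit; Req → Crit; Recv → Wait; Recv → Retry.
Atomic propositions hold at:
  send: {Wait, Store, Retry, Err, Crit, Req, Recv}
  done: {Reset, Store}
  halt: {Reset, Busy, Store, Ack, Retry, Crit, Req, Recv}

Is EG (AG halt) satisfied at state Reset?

Yes

AG halt: greatest fixpoint, start Z0 = {Reset, Busy, Store, Ack, Retry, Crit, Req, Recv}, keep only states in Sat with every successor in Z. Z1 = {Reset, Busy, Store, Retry, Crit, Req}; fixed.
Sat(AG halt) = {Reset, Busy, Store, Retry, Crit, Req}
EG (AG halt): greatest fixpoint, start Z0 = {Reset, Busy, Store, Retry, Crit, Req}, keep only states in Sat with some successor in Z. Already a fixed point.
Sat(EG (AG halt)) = {Reset, Busy, Store, Retry, Crit, Req}
Reset ∈ Sat(EG (AG halt)) = {Reset, Busy, Store, Retry, Crit, Req}, so the formula holds at Reset.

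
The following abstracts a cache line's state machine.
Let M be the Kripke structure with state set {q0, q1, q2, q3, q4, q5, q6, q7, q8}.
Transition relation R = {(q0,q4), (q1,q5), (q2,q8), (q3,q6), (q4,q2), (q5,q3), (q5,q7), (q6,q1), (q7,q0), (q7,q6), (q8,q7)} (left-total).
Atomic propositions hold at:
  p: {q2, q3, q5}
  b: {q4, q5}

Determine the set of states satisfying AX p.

{q1, q4}

Sat(AX p) = {s : every successor in {q2, q3, q5}} = {q1, q4}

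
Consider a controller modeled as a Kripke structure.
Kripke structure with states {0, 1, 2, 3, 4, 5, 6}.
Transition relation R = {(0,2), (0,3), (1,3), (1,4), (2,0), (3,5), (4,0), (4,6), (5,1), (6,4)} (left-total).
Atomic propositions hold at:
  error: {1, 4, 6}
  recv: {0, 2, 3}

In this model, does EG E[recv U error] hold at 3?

No

E[recv U error]: least fixpoint, start Z0 = Sat(error) = {1, 4, 6}, add states in Sat(recv) with some successor in Z. Already a fixed point.
Sat(E[recv U error]) = {1, 4, 6}
EG E[recv U error]: greatest fixpoint, start Z0 = {1, 4, 6}, keep only states in Sat with some successor in Z. Already a fixed point.
Sat(EG E[recv U error]) = {1, 4, 6}
3 ∉ Sat(EG E[recv U error]) = {1, 4, 6}, so the formula does not hold at 3.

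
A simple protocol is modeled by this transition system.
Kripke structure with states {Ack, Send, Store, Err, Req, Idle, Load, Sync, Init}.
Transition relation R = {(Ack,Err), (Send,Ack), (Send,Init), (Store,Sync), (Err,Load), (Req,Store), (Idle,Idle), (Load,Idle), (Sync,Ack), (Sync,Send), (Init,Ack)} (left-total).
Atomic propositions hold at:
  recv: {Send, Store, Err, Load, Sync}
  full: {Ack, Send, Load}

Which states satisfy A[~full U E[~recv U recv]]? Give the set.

{Ack, Send, Store, Err, Req, Load, Sync, Init}

Sat(~full) = {Store, Err, Req, Idle, Sync, Init}
Sat(~recv) = {Ack, Req, Idle, Init}
E[~recv U recv]: least fixpoint, start Z0 = Sat(recv) = {Send, Store, Err, Load, Sync}, add states in Sat(~recv) with some successor in Z. Z1 = {Ack, Send, Store, Err, Req, Load, Sync}; Z2 = {Ack, Send, Store, Err, Req, Load, Sync, Init}; fixed.
Sat(E[~recv U recv]) = {Ack, Send, Store, Err, Req, Load, Sync, Init}
A[~full U E[~recv U recv]]: least fixpoint, start Z0 = Sat(E[~recv U recv]) = {Ack, Send, Store, Err, Req, Load, Sync, Init}, add states in Sat(~full) with every successor in Z. Already a fixed point.
Sat(A[~full U E[~recv U recv]]) = {Ack, Send, Store, Err, Req, Load, Sync, Init}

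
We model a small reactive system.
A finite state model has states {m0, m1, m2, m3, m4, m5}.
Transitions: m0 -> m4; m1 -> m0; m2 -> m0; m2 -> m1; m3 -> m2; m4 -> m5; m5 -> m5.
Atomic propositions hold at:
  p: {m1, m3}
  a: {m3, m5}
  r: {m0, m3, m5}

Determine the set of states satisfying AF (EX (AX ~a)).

Sat(~a) = {m0, m1, m2, m4}
Sat(AX ~a) = {s : every successor in {m0, m1, m2, m4}} = {m0, m1, m2, m3}
Sat(EX (AX ~a)) = {s : some successor in {m0, m1, m2, m3}} = {m1, m2, m3}
AF (EX (AX ~a)): least fixpoint, start Z0 = {m1, m2, m3}, add states with every successor in Z. Already a fixed point.
Sat(AF (EX (AX ~a))) = {m1, m2, m3}

{m1, m2, m3}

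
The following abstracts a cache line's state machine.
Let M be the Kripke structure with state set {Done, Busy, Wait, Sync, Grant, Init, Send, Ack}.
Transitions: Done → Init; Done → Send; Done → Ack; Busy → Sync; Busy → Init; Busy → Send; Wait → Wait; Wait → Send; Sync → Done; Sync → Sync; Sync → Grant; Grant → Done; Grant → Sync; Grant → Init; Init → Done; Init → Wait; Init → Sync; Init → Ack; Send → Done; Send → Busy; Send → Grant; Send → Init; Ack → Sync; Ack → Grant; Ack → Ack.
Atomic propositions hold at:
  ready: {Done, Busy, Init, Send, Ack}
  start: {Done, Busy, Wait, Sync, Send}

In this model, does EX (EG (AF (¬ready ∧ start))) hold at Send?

No

Sat(¬ready) = {Wait, Sync, Grant}
Sat(¬ready ∧ start) = {Wait, Sync}
AF (¬ready ∧ start): least fixpoint, start Z0 = {Wait, Sync}, add states with every successor in Z. Already a fixed point.
Sat(AF (¬ready ∧ start)) = {Wait, Sync}
EG (AF (¬ready ∧ start)): greatest fixpoint, start Z0 = {Wait, Sync}, keep only states in Sat with some successor in Z. Already a fixed point.
Sat(EG (AF (¬ready ∧ start))) = {Wait, Sync}
Sat(EX (EG (AF (¬ready ∧ start)))) = {s : some successor in {Wait, Sync}} = {Busy, Wait, Sync, Grant, Init, Ack}
Send ∉ Sat(EX (EG (AF (¬ready ∧ start)))) = {Busy, Wait, Sync, Grant, Init, Ack}, so the formula does not hold at Send.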